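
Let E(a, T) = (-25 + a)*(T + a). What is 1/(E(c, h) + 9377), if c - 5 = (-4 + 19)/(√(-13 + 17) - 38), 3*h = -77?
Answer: 144/1412273 ≈ 0.00010196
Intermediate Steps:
h = -77/3 (h = (⅓)*(-77) = -77/3 ≈ -25.667)
c = 55/12 (c = 5 + (-4 + 19)/(√(-13 + 17) - 38) = 5 + 15/(√4 - 38) = 5 + 15/(2 - 38) = 5 + 15/(-36) = 5 + 15*(-1/36) = 5 - 5/12 = 55/12 ≈ 4.5833)
1/(E(c, h) + 9377) = 1/(((55/12)² - 25*(-77/3) - 25*55/12 - 77/3*55/12) + 9377) = 1/((3025/144 + 1925/3 - 1375/12 - 4235/36) + 9377) = 1/(61985/144 + 9377) = 1/(1412273/144) = 144/1412273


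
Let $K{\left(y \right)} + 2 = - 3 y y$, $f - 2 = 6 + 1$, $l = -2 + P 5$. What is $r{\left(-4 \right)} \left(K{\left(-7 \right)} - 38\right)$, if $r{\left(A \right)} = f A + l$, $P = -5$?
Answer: $11781$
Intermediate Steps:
$l = -27$ ($l = -2 - 25 = -27$)
$f = 9$ ($f = 2 + \left(6 + 1\right) = 2 + 7 = 9$)
$K{\left(y \right)} = -2 - 3 y^{2}$ ($K{\left(y \right)} = -2 + - 3 y y = -2 - 3 y^{2}$)
$r{\left(A \right)} = -27 + 9 A$ ($r{\left(A \right)} = 9 A - 27 = -27 + 9 A$)
$r{\left(-4 \right)} \left(K{\left(-7 \right)} - 38\right) = \left(-27 + 9 \left(-4\right)\right) \left(\left(-2 - 3 \left(-7\right)^{2}\right) - 38\right) = \left(-27 - 36\right) \left(\left(-2 - 147\right) - 38\right) = - 63 \left(\left(-2 - 147\right) - 38\right) = - 63 \left(-149 - 38\right) = \left(-63\right) \left(-187\right) = 11781$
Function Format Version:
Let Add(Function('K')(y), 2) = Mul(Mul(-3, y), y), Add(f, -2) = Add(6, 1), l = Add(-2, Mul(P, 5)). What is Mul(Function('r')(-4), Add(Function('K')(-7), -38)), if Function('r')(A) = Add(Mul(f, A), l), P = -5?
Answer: 11781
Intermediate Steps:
l = -27 (l = Add(-2, Mul(-5, 5)) = Add(-2, -25) = -27)
f = 9 (f = Add(2, Add(6, 1)) = Add(2, 7) = 9)
Function('K')(y) = Add(-2, Mul(-3, Pow(y, 2))) (Function('K')(y) = Add(-2, Mul(Mul(-3, y), y)) = Add(-2, Mul(-3, Pow(y, 2))))
Function('r')(A) = Add(-27, Mul(9, A)) (Function('r')(A) = Add(Mul(9, A), -27) = Add(-27, Mul(9, A)))
Mul(Function('r')(-4), Add(Function('K')(-7), -38)) = Mul(Add(-27, Mul(9, -4)), Add(Add(-2, Mul(-3, Pow(-7, 2))), -38)) = Mul(Add(-27, -36), Add(Add(-2, Mul(-3, 49)), -38)) = Mul(-63, Add(Add(-2, -147), -38)) = Mul(-63, Add(-149, -38)) = Mul(-63, -187) = 11781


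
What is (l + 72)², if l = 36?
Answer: 11664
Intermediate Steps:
(l + 72)² = (36 + 72)² = 108² = 11664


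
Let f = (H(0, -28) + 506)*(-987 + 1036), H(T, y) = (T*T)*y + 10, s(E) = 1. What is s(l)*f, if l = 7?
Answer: 25284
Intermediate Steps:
H(T, y) = 10 + y*T² (H(T, y) = T²*y + 10 = y*T² + 10 = 10 + y*T²)
f = 25284 (f = ((10 - 28*0²) + 506)*(-987 + 1036) = ((10 - 28*0) + 506)*49 = ((10 + 0) + 506)*49 = (10 + 506)*49 = 516*49 = 25284)
s(l)*f = 1*25284 = 25284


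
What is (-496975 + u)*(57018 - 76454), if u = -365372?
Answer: 16760576292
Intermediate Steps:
(-496975 + u)*(57018 - 76454) = (-496975 - 365372)*(57018 - 76454) = -862347*(-19436) = 16760576292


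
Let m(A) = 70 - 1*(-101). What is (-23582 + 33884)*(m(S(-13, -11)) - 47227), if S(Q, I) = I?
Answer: -484770912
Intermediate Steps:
m(A) = 171 (m(A) = 70 + 101 = 171)
(-23582 + 33884)*(m(S(-13, -11)) - 47227) = (-23582 + 33884)*(171 - 47227) = 10302*(-47056) = -484770912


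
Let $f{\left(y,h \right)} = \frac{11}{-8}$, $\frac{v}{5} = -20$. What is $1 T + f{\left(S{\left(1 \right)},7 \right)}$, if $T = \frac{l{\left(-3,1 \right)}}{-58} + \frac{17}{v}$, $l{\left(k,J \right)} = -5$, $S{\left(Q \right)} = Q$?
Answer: $- \frac{8461}{5800} \approx -1.4588$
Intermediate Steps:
$v = -100$ ($v = 5 \left(-20\right) = -100$)
$f{\left(y,h \right)} = - \frac{11}{8}$ ($f{\left(y,h \right)} = 11 \left(- \frac{1}{8}\right) = - \frac{11}{8}$)
$T = - \frac{243}{2900}$ ($T = - \frac{5}{-58} + \frac{17}{-100} = \left(-5\right) \left(- \frac{1}{58}\right) + 17 \left(- \frac{1}{100}\right) = \frac{5}{58} - \frac{17}{100} = - \frac{243}{2900} \approx -0.083793$)
$1 T + f{\left(S{\left(1 \right)},7 \right)} = 1 \left(- \frac{243}{2900}\right) - \frac{11}{8} = - \frac{243}{2900} - \frac{11}{8} = - \frac{8461}{5800}$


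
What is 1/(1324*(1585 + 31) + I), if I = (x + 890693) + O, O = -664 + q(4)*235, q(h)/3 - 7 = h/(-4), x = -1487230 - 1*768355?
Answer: 1/778258 ≈ 1.2849e-6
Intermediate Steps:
x = -2255585 (x = -1487230 - 768355 = -2255585)
q(h) = 21 - 3*h/4 (q(h) = 21 + 3*(h/(-4)) = 21 + 3*(h*(-¼)) = 21 + 3*(-h/4) = 21 - 3*h/4)
O = 3566 (O = -664 + (21 - ¾*4)*235 = -664 + (21 - 3)*235 = -664 + 18*235 = -664 + 4230 = 3566)
I = -1361326 (I = (-2255585 + 890693) + 3566 = -1364892 + 3566 = -1361326)
1/(1324*(1585 + 31) + I) = 1/(1324*(1585 + 31) - 1361326) = 1/(1324*1616 - 1361326) = 1/(2139584 - 1361326) = 1/778258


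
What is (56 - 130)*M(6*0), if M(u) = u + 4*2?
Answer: -592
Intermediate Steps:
M(u) = 8 + u (M(u) = u + 8 = 8 + u)
(56 - 130)*M(6*0) = (56 - 130)*(8 + 6*0) = -74*(8 + 0) = -74*8 = -592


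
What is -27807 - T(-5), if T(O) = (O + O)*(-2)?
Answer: -27827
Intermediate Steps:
T(O) = -4*O (T(O) = (2*O)*(-2) = -4*O)
-27807 - T(-5) = -27807 - (-4)*(-5) = -27807 - 1*20 = -27807 - 20 = -27827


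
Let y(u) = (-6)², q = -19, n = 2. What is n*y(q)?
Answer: 72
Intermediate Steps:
y(u) = 36
n*y(q) = 2*36 = 72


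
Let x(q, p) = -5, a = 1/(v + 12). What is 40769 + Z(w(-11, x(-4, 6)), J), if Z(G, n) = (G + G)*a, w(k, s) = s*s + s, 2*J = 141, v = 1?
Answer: 530037/13 ≈ 40772.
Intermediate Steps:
a = 1/13 (a = 1/(1 + 12) = 1/13 ≈ 0.076923)
J = 141/2 (J = (½)*141 = 141/2 ≈ 70.500)
w(k, s) = s + s² (w(k, s) = s² + s = s + s²)
Z(G, n) = 2*G/13 (Z(G, n) = (G + G)*(1/13) = (2*G)*(1/13) = 2*G/13)
40769 + Z(w(-11, x(-4, 6)), J) = 40769 + 2*(-5*(1 - 5))/13 = 40769 + 2*(-5*(-4))/13 = 40769 + (2/13)*20 = 40769 + 40/13 = 530037/13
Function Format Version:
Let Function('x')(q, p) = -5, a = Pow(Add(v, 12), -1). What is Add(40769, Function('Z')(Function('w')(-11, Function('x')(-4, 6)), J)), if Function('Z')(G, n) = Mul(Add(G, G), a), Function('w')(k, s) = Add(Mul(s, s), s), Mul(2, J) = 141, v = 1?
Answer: Rational(530037, 13) ≈ 40772.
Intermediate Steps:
a = Rational(1, 13) (a = Pow(Add(1, 12), -1) = Pow(13, -1) = Rational(1, 13) ≈ 0.076923)
J = Rational(141, 2) (J = Mul(Rational(1, 2), 141) = Rational(141, 2) ≈ 70.500)
Function('w')(k, s) = Add(s, Pow(s, 2)) (Function('w')(k, s) = Add(Pow(s, 2), s) = Add(s, Pow(s, 2)))
Function('Z')(G, n) = Mul(Rational(2, 13), G) (Function('Z')(G, n) = Mul(Add(G, G), Rational(1, 13)) = Mul(Mul(2, G), Rational(1, 13)) = Mul(Rational(2, 13), G))
Add(40769, Function('Z')(Function('w')(-11, Function('x')(-4, 6)), J)) = Add(40769, Mul(Rational(2, 13), Mul(-5, Add(1, -5)))) = Add(40769, Mul(Rational(2, 13), Mul(-5, -4))) = Add(40769, Mul(Rational(2, 13), 20)) = Add(40769, Rational(40, 13)) = Rational(530037, 13)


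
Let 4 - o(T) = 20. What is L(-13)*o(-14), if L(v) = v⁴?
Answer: -456976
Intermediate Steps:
o(T) = -16 (o(T) = 4 - 1*20 = 4 - 20 = -16)
L(-13)*o(-14) = (-13)⁴*(-16) = 28561*(-16) = -456976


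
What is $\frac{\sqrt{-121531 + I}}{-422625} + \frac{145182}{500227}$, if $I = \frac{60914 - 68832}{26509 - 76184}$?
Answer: $\frac{145182}{500227} - \frac{i \sqrt{1332845270601}}{1399593125} \approx 0.29023 - 0.00082488 i$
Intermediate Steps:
$I = \frac{7918}{49675}$ ($I = - \frac{7918}{-49675} = \left(-7918\right) \left(- \frac{1}{49675}\right) = \frac{7918}{49675} \approx 0.1594$)
$\frac{\sqrt{-121531 + I}}{-422625} + \frac{145182}{500227} = \frac{\sqrt{-121531 + \frac{7918}{49675}}}{-422625} + \frac{145182}{500227} = \sqrt{- \frac{6037044507}{49675}} \left(- \frac{1}{422625}\right) + 145182 \cdot \frac{1}{500227} = \frac{3 i \sqrt{1332845270601}}{9935} \left(- \frac{1}{422625}\right) + \frac{145182}{500227} = - \frac{i \sqrt{1332845270601}}{1399593125} + \frac{145182}{500227} = \frac{145182}{500227} - \frac{i \sqrt{1332845270601}}{1399593125}$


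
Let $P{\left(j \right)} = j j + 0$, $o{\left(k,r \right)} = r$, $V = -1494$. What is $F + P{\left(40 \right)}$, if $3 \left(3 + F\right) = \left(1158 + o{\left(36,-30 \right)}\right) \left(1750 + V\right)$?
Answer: $97853$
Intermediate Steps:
$P{\left(j \right)} = j^{2}$ ($P{\left(j \right)} = j^{2} + 0 = j^{2}$)
$F = 96253$ ($F = -3 + \frac{\left(1158 - 30\right) \left(1750 - 1494\right)}{3} = -3 + \frac{1128 \cdot 256}{3} = -3 + \frac{1}{3} \cdot 288768 = -3 + 96256 = 96253$)
$F + P{\left(40 \right)} = 96253 + 40^{2} = 96253 + 1600 = 97853$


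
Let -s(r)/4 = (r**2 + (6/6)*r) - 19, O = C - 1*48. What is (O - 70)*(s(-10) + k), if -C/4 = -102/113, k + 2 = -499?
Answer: 10146910/113 ≈ 89796.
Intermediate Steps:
k = -501 (k = -2 - 499 = -501)
C = 408/113 (C = -(-408)/113 = -4*(-102/113) = 408/113 ≈ 3.6106)
O = -5016/113 (O = 408/113 - 1*48 = 408/113 - 48 = -5016/113 ≈ -44.389)
s(r) = 76 - 4*r - 4*r**2 (s(r) = -4*((r**2 + (6/6)*r) - 19) = -4*((r**2 + (6*(1/6))*r) - 19) = -4*((r**2 + 1*r) - 19) = -4*((r**2 + r) - 19) = -4*((r + r**2) - 19) = -4*(-19 + r + r**2) = 76 - 4*r - 4*r**2)
(O - 70)*(s(-10) + k) = (-5016/113 - 70)*((76 - 4*(-10) - 4*(-10)**2) - 501) = -12926*((76 + 40 - 4*100) - 501)/113 = -12926*((76 + 40 - 400) - 501)/113 = -12926*(-284 - 501)/113 = -12926/113*(-785) = 10146910/113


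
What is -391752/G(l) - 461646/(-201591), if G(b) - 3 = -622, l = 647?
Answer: 8806604034/13864981 ≈ 635.17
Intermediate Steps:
G(b) = -619 (G(b) = 3 - 622 = -619)
-391752/G(l) - 461646/(-201591) = -391752/(-619) - 461646/(-201591) = -391752*(-1/619) - 461646*(-1/201591) = 391752/619 + 51294/22399 = 8806604034/13864981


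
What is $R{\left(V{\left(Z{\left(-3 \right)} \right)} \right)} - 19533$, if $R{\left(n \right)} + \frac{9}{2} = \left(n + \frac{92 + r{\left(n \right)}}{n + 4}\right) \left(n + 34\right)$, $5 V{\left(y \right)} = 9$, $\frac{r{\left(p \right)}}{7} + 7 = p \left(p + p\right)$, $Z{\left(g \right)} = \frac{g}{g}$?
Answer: $- \frac{5489023}{290} \approx -18928.0$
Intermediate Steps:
$Z{\left(g \right)} = 1$
$r{\left(p \right)} = -49 + 14 p^{2}$ ($r{\left(p \right)} = -49 + 7 p \left(p + p\right) = -49 + 7 p 2 p = -49 + 7 \cdot 2 p^{2} = -49 + 14 p^{2}$)
$V{\left(y \right)} = \frac{9}{5}$ ($V{\left(y \right)} = \frac{1}{5} \cdot 9 = \frac{9}{5}$)
$R{\left(n \right)} = - \frac{9}{2} + \left(34 + n\right) \left(n + \frac{43 + 14 n^{2}}{4 + n}\right)$ ($R{\left(n \right)} = - \frac{9}{2} + \left(n + \frac{92 + \left(-49 + 14 n^{2}\right)}{n + 4}\right) \left(n + 34\right) = - \frac{9}{2} + \left(n + \frac{43 + 14 n^{2}}{4 + n}\right) \left(34 + n\right) = - \frac{9}{2} + \left(34 + n\right) \left(n + \frac{43 + 14 n^{2}}{4 + n}\right)$)
$R{\left(V{\left(Z{\left(-3 \right)} \right)} \right)} - 19533 = \frac{2888 + 30 \left(\frac{9}{5}\right)^{3} + 349 \cdot \frac{9}{5} + 1028 \left(\frac{9}{5}\right)^{2}}{2 \left(4 + \frac{9}{5}\right)} - 19533 = \frac{2888 + 30 \cdot \frac{729}{125} + \frac{3141}{5} + 1028 \cdot \frac{81}{25}}{2 \cdot \frac{29}{5}} - 19533 = \frac{1}{2} \cdot \frac{5}{29} \left(2888 + \frac{4374}{25} + \frac{3141}{5} + \frac{83268}{25}\right) - 19533 = \frac{1}{2} \cdot \frac{5}{29} \cdot \frac{175547}{25} - 19533 = \frac{175547}{290} - 19533 = - \frac{5489023}{290}$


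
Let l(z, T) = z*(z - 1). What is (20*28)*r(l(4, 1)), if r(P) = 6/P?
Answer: 280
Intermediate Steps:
l(z, T) = z*(-1 + z)
(20*28)*r(l(4, 1)) = (20*28)*(6/((4*(-1 + 4)))) = 560*(6/((4*3))) = 560*(6/12) = 560*(6*(1/12)) = 560*(1/2) = 280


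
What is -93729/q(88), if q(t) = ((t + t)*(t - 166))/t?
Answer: 31243/52 ≈ 600.83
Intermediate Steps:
q(t) = -332 + 2*t (q(t) = ((2*t)*(-166 + t))/t = (2*t*(-166 + t))/t = -332 + 2*t)
-93729/q(88) = -93729/(-332 + 2*88) = -93729/(-332 + 176) = -93729/(-156) = -93729*(-1/156) = 31243/52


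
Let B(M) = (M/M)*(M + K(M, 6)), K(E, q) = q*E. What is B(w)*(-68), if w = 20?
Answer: -9520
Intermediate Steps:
K(E, q) = E*q
B(M) = 7*M (B(M) = (M/M)*(M + M*6) = 1*(M + 6*M) = 1*(7*M) = 7*M)
B(w)*(-68) = (7*20)*(-68) = 140*(-68) = -9520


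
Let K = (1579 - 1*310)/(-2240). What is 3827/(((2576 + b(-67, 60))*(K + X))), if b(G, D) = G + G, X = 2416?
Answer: 4286240/6606307191 ≈ 0.00064881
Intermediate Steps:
b(G, D) = 2*G
K = -1269/2240 (K = (1579 - 310)*(-1/2240) = 1269*(-1/2240) = -1269/2240 ≈ -0.56652)
3827/(((2576 + b(-67, 60))*(K + X))) = 3827/(((2576 + 2*(-67))*(-1269/2240 + 2416))) = 3827/(((2576 - 134)*(5410571/2240))) = 3827/((2442*(5410571/2240))) = 3827/(6606307191/1120) = 3827*(1120/6606307191) = 4286240/6606307191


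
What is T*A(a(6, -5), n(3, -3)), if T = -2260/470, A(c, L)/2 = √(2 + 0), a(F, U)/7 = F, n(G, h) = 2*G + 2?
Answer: -452*√2/47 ≈ -13.601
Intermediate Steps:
n(G, h) = 2 + 2*G
a(F, U) = 7*F
A(c, L) = 2*√2 (A(c, L) = 2*√(2 + 0) = 2*√2)
T = -226/47 (T = -2260*1/470 = -226/47 ≈ -4.8085)
T*A(a(6, -5), n(3, -3)) = -452*√2/47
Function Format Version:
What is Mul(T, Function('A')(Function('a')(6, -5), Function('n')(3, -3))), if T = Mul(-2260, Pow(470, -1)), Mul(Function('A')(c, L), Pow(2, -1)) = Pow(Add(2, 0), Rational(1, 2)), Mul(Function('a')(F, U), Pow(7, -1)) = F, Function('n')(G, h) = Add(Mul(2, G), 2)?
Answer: Mul(Rational(-452, 47), Pow(2, Rational(1, 2))) ≈ -13.601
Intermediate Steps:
Function('n')(G, h) = Add(2, Mul(2, G))
Function('a')(F, U) = Mul(7, F)
Function('A')(c, L) = Mul(2, Pow(2, Rational(1, 2))) (Function('A')(c, L) = Mul(2, Pow(Add(2, 0), Rational(1, 2))) = Mul(2, Pow(2, Rational(1, 2))))
T = Rational(-226, 47) (T = Mul(-2260, Rational(1, 470)) = Rational(-226, 47) ≈ -4.8085)
Mul(T, Function('A')(Function('a')(6, -5), Function('n')(3, -3))) = Mul(Rational(-226, 47), Mul(2, Pow(2, Rational(1, 2)))) = Mul(Rational(-452, 47), Pow(2, Rational(1, 2)))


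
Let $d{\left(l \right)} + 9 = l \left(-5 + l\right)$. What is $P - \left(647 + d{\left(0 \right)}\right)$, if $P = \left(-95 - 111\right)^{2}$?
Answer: $41798$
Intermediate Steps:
$d{\left(l \right)} = -9 + l \left(-5 + l\right)$
$P = 42436$ ($P = \left(-206\right)^{2} = 42436$)
$P - \left(647 + d{\left(0 \right)}\right) = 42436 - \left(638 + 0\right) = 42436 - 638 = 41798$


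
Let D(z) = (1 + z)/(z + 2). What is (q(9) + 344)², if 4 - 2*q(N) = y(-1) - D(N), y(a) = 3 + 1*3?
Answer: 14273284/121 ≈ 1.1796e+5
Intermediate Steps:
D(z) = (1 + z)/(2 + z)
y(a) = 6 (y(a) = 3 + 3 = 6)
q(N) = -1 + (1 + N)/(2*(2 + N)) (q(N) = 2 - (6 - (1 + N)/(2 + N))/2 = 2 + (-3 + (1 + N)/(2*(2 + N))) = -1 + (1 + N)/(2*(2 + N)))
(q(9) + 344)² = ((-3 - 1*9)/(2*(2 + 9)) + 344)² = ((½)*(-3 - 9)/11 + 344)² = ((½)*(1/11)*(-12) + 344)² = (-6/11 + 344)² = (3778/11)² = 14273284/121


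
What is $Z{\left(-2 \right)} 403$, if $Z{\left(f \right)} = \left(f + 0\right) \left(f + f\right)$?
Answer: $3224$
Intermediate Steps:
$Z{\left(f \right)} = 2 f^{2}$ ($Z{\left(f \right)} = f 2 f = 2 f^{2}$)
$Z{\left(-2 \right)} 403 = 2 \left(-2\right)^{2} \cdot 403 = 2 \cdot 4 \cdot 403 = 8 \cdot 403 = 3224$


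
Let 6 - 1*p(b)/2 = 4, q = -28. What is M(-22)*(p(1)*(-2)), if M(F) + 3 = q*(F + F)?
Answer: -9832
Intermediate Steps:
M(F) = -3 - 56*F (M(F) = -3 - 28*(F + F) = -3 - 56*F)
p(b) = 4 (p(b) = 12 - 2*4 = 12 - 8 = 4)
M(-22)*(p(1)*(-2)) = (-3 - 56*(-22))*(4*(-2)) = (-3 + 1232)*(-8) = 1229*(-8) = -9832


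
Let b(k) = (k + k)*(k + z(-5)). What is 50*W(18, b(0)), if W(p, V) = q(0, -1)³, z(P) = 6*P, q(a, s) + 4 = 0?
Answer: -3200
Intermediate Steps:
q(a, s) = -4 (q(a, s) = -4 + 0 = -4)
b(k) = 2*k*(-30 + k) (b(k) = (k + k)*(k + 6*(-5)) = (2*k)*(k - 30) = (2*k)*(-30 + k) = 2*k*(-30 + k))
W(p, V) = -64 (W(p, V) = (-4)³ = -64)
50*W(18, b(0)) = 50*(-64) = -3200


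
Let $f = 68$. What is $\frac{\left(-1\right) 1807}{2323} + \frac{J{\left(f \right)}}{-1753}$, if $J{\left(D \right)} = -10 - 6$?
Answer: $- \frac{3130503}{4072219} \approx -0.76875$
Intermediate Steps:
$J{\left(D \right)} = -16$
$\frac{\left(-1\right) 1807}{2323} + \frac{J{\left(f \right)}}{-1753} = \frac{\left(-1\right) 1807}{2323} - \frac{16}{-1753} = \left(-1807\right) \frac{1}{2323} - - \frac{16}{1753} = - \frac{1807}{2323} + \frac{16}{1753} = - \frac{3130503}{4072219}$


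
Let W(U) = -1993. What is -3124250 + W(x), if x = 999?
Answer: -3126243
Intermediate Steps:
-3124250 + W(x) = -3124250 - 1993 = -3126243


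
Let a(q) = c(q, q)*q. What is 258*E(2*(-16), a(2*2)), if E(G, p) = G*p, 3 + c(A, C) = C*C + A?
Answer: -561408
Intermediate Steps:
c(A, C) = -3 + A + C**2 (c(A, C) = -3 + (C*C + A) = -3 + (C**2 + A) = -3 + (A + C**2) = -3 + A + C**2)
a(q) = q*(-3 + q + q**2) (a(q) = (-3 + q + q**2)*q = q*(-3 + q + q**2))
258*E(2*(-16), a(2*2)) = 258*((2*(-16))*((2*2)*(-3 + 2*2 + (2*2)**2))) = 258*(-128*(-3 + 4 + 4**2)) = 258*(-128*(-3 + 4 + 16)) = 258*(-128*17) = 258*(-32*68) = 258*(-2176) = -561408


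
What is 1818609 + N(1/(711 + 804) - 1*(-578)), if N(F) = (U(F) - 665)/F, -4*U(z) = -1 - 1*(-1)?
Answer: 1592502154164/875671 ≈ 1.8186e+6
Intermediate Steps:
U(z) = 0 (U(z) = -(-1 - 1*(-1))/4 = -(-1 + 1)/4 = -¼*0 = 0)
N(F) = -665/F (N(F) = (0 - 665)/F = -665/F)
1818609 + N(1/(711 + 804) - 1*(-578)) = 1818609 - 665/(1/(711 + 804) - 1*(-578)) = 1818609 - 665/(1/1515 + 578) = 1818609 - 665/875671/1515 = 1818609 - 665*1515/875671 = 1818609 - 1007475/875671 = 1592502154164/875671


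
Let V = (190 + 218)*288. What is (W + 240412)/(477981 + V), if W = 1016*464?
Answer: 711836/595485 ≈ 1.1954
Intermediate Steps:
W = 471424
V = 117504 (V = 408*288 = 117504)
(W + 240412)/(477981 + V) = (471424 + 240412)/(477981 + 117504) = 711836/595485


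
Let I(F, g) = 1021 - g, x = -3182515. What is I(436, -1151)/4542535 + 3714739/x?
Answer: -481926271451/413048165015 ≈ -1.1668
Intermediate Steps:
I(436, -1151)/4542535 + 3714739/x = (1021 - 1*(-1151))/4542535 + 3714739/(-3182515) = (1021 + 1151)*(1/4542535) + 3714739*(-1/3182515) = 2172*(1/4542535) - 530677/454645 = 2172/4542535 - 530677/454645 = -481926271451/413048165015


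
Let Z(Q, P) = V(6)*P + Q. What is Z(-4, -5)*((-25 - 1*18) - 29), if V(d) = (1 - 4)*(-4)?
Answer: 4608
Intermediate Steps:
V(d) = 12 (V(d) = -3*(-4) = 12)
Z(Q, P) = Q + 12*P (Z(Q, P) = 12*P + Q = Q + 12*P)
Z(-4, -5)*((-25 - 1*18) - 29) = (-4 + 12*(-5))*((-25 - 1*18) - 29) = (-4 - 60)*((-25 - 18) - 29) = -64*(-43 - 29) = -64*(-72) = 4608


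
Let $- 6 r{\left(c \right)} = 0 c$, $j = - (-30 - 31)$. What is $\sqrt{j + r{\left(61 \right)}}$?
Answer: $\sqrt{61} \approx 7.8102$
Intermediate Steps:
$j = 61$ ($j = \left(-1\right) \left(-61\right) = 61$)
$r{\left(c \right)} = 0$ ($r{\left(c \right)} = - \frac{0 c}{6} = \left(- \frac{1}{6}\right) 0 = 0$)
$\sqrt{j + r{\left(61 \right)}} = \sqrt{61 + 0} = \sqrt{61}$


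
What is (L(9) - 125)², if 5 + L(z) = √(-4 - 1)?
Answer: (130 - I*√5)² ≈ 16895.0 - 581.38*I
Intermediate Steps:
L(z) = -5 + I*√5 (L(z) = -5 + √(-4 - 1) = -5 + √(-5) = -5 + I*√5)
(L(9) - 125)² = ((-5 + I*√5) - 125)² = (-130 + I*√5)²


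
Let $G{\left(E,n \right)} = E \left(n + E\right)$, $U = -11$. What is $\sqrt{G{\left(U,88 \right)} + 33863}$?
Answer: $2 \sqrt{8254} \approx 181.7$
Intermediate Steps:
$G{\left(E,n \right)} = E \left(E + n\right)$
$\sqrt{G{\left(U,88 \right)} + 33863} = \sqrt{- 11 \left(-11 + 88\right) + 33863} = \sqrt{\left(-11\right) 77 + 33863} = \sqrt{-847 + 33863} = \sqrt{33016} = 2 \sqrt{8254}$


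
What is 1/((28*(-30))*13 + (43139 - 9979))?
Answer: 1/22240 ≈ 4.4964e-5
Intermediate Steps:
1/((28*(-30))*13 + (43139 - 9979)) = 1/(-840*13 + 33160) = 1/(-10920 + 33160) = 1/22240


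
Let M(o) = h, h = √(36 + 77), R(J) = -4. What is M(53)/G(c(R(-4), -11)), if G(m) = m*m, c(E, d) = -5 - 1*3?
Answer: √113/64 ≈ 0.16610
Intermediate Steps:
c(E, d) = -8 (c(E, d) = -5 - 3 = -8)
G(m) = m²
h = √113 ≈ 10.630
M(o) = √113
M(53)/G(c(R(-4), -11)) = √113/((-8)²) = √113/64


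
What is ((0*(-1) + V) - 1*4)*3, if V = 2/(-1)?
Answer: -18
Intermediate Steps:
V = -2 (V = 2*(-1) = -2)
((0*(-1) + V) - 1*4)*3 = ((0*(-1) - 2) - 1*4)*3 = ((0 - 2) - 4)*3 = (-2 - 4)*3 = -6*3 = -18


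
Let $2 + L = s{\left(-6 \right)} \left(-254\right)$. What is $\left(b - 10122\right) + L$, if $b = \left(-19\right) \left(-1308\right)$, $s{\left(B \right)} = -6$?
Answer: $16252$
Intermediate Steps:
$b = 24852$
$L = 1522$ ($L = -2 - -1524 = -2 + 1524 = 1522$)
$\left(b - 10122\right) + L = \left(24852 - 10122\right) + 1522 = 14730 + 1522 = 16252$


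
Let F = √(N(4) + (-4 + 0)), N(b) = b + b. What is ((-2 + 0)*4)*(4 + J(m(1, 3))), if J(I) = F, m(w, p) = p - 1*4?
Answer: -48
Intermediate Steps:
N(b) = 2*b
m(w, p) = -4 + p (m(w, p) = p - 4 = -4 + p)
F = 2 (F = √(2*4 + (-4 + 0)) = √(8 - 4) = √4 = 2)
J(I) = 2
((-2 + 0)*4)*(4 + J(m(1, 3))) = ((-2 + 0)*4)*(4 + 2) = -2*4*6 = -8*6 = -48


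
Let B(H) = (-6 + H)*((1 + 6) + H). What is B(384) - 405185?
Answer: -257387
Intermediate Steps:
B(H) = (-6 + H)*(7 + H)
B(384) - 405185 = (-42 + 384 + 384**2) - 405185 = (-42 + 384 + 147456) - 405185 = 147798 - 405185 = -257387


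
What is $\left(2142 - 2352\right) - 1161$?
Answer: $-1371$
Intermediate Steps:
$\left(2142 - 2352\right) - 1161 = -210 - 1161 = -1371$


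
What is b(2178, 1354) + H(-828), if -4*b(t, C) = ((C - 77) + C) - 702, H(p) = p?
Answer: -5241/4 ≈ -1310.3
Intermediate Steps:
b(t, C) = 779/4 - C/2 (b(t, C) = -(((C - 77) + C) - 702)/4 = -(((-77 + C) + C) - 702)/4 = -((-77 + 2*C) - 702)/4 = -(-779 + 2*C)/4 = 779/4 - C/2)
b(2178, 1354) + H(-828) = (779/4 - 1/2*1354) - 828 = (779/4 - 677) - 828 = -1929/4 - 828 = -5241/4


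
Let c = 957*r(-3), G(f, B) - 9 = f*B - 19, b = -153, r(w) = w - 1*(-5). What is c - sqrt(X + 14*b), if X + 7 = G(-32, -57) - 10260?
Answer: 1914 - I*sqrt(10595) ≈ 1914.0 - 102.93*I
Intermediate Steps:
r(w) = 5 + w (r(w) = w + 5 = 5 + w)
G(f, B) = -10 + B*f (G(f, B) = 9 + (f*B - 19) = 9 + (B*f - 19) = 9 + (-19 + B*f) = -10 + B*f)
X = -8453 (X = -7 + ((-10 - 57*(-32)) - 10260) = -7 + ((-10 + 1824) - 10260) = -7 + (1814 - 10260) = -7 - 8446 = -8453)
c = 1914 (c = 957*(5 - 3) = 957*2 = 1914)
c - sqrt(X + 14*b) = 1914 - sqrt(-8453 + 14*(-153)) = 1914 - sqrt(-8453 - 2142) = 1914 - sqrt(-10595) = 1914 - I*sqrt(10595)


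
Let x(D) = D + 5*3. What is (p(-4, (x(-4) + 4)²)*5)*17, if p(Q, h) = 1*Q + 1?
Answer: -255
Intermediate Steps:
x(D) = 15 + D (x(D) = D + 15 = 15 + D)
p(Q, h) = 1 + Q (p(Q, h) = Q + 1 = 1 + Q)
(p(-4, (x(-4) + 4)²)*5)*17 = ((1 - 4)*5)*17 = -3*5*17 = -15*17 = -255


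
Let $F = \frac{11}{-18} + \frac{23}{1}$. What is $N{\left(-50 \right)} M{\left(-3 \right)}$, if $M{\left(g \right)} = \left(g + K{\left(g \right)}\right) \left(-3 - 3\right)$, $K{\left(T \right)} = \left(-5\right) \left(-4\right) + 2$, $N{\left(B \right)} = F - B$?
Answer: $- \frac{24757}{3} \approx -8252.3$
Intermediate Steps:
$F = \frac{403}{18}$ ($F = 11 \left(- \frac{1}{18}\right) + 23 \cdot 1 = - \frac{11}{18} + 23 = \frac{403}{18} \approx 22.389$)
$N{\left(B \right)} = \frac{403}{18} - B$
$K{\left(T \right)} = 22$ ($K{\left(T \right)} = 20 + 2 = 22$)
$M{\left(g \right)} = -132 - 6 g$ ($M{\left(g \right)} = \left(g + 22\right) \left(-3 - 3\right) = \left(22 + g\right) \left(-6\right) = -132 - 6 g$)
$N{\left(-50 \right)} M{\left(-3 \right)} = \left(\frac{403}{18} - -50\right) \left(-132 - -18\right) = \left(\frac{403}{18} + 50\right) \left(-132 + 18\right) = \frac{1303}{18} \left(-114\right) = - \frac{24757}{3}$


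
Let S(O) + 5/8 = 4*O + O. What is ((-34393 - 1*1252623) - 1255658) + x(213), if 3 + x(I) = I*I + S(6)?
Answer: -19978229/8 ≈ -2.4973e+6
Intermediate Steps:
S(O) = -5/8 + 5*O (S(O) = -5/8 + (4*O + O) = -5/8 + 5*O)
x(I) = 211/8 + I² (x(I) = -3 + (I*I + (-5/8 + 5*6)) = -3 + (I² + (-5/8 + 30)) = -3 + (I² + 235/8) = -3 + (235/8 + I²) = 211/8 + I²)
((-34393 - 1*1252623) - 1255658) + x(213) = ((-34393 - 1*1252623) - 1255658) + (211/8 + 213²) = ((-34393 - 1252623) - 1255658) + (211/8 + 45369) = (-1287016 - 1255658) + 363163/8 = -2542674 + 363163/8 = -19978229/8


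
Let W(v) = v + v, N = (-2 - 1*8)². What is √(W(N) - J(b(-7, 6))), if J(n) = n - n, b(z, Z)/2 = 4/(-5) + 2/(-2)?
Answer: 10*√2 ≈ 14.142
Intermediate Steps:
b(z, Z) = -18/5 (b(z, Z) = 2*(4/(-5) + 2/(-2)) = 2*(4*(-⅕) + 2*(-½)) = 2*(-⅘ - 1) = 2*(-9/5) = -18/5)
N = 100 (N = (-2 - 8)² = (-10)² = 100)
J(n) = 0
W(v) = 2*v
√(W(N) - J(b(-7, 6))) = √(2*100 - 1*0) = √(200 + 0) = √200 = 10*√2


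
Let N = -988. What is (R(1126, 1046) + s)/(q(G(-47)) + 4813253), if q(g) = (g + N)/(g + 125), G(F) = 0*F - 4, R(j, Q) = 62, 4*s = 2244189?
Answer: 271576877/2329610484 ≈ 0.11658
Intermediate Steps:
s = 2244189/4 (s = (¼)*2244189 = 2244189/4 ≈ 5.6105e+5)
G(F) = -4 (G(F) = 0 - 4 = -4)
q(g) = (-988 + g)/(125 + g) (q(g) = (g - 988)/(g + 125) = (-988 + g)/(125 + g))
(R(1126, 1046) + s)/(q(G(-47)) + 4813253) = (62 + 2244189/4)/((-988 - 4)/(125 - 4) + 4813253) = 2244437/(4*(-992/121 + 4813253)) = 2244437/(4*(582402621/121)) = (2244437/4)*(121/582402621) = 271576877/2329610484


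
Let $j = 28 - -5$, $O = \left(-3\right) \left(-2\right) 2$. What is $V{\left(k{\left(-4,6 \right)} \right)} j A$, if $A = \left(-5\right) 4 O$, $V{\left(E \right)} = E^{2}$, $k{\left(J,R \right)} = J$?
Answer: $-126720$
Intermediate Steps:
$O = 12$ ($O = 6 \cdot 2 = 12$)
$A = -240$ ($A = \left(-5\right) 4 \cdot 12 = \left(-20\right) 12 = -240$)
$j = 33$ ($j = 28 + 5 = 33$)
$V{\left(k{\left(-4,6 \right)} \right)} j A = \left(-4\right)^{2} \cdot 33 \left(-240\right) = 16 \cdot 33 \left(-240\right) = 528 \left(-240\right) = -126720$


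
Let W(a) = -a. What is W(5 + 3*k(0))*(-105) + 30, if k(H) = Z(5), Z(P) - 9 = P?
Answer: 4965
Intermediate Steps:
Z(P) = 9 + P
k(H) = 14 (k(H) = 9 + 5 = 14)
W(5 + 3*k(0))*(-105) + 30 = -(5 + 3*14)*(-105) + 30 = -(5 + 42)*(-105) + 30 = -1*47*(-105) + 30 = -47*(-105) + 30 = 4935 + 30 = 4965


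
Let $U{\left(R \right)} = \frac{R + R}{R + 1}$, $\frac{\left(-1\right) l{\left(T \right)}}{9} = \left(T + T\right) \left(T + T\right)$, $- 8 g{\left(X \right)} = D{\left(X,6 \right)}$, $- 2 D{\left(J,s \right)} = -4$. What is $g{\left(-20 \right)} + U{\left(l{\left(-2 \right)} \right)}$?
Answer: $\frac{1009}{572} \approx 1.764$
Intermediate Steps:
$D{\left(J,s \right)} = 2$ ($D{\left(J,s \right)} = \left(- \frac{1}{2}\right) \left(-4\right) = 2$)
$g{\left(X \right)} = - \frac{1}{4}$ ($g{\left(X \right)} = \left(- \frac{1}{8}\right) 2 = - \frac{1}{4}$)
$l{\left(T \right)} = - 36 T^{2}$ ($l{\left(T \right)} = - 9 \left(T + T\right) \left(T + T\right) = - 9 \cdot 2 T 2 T = - 9 \cdot 4 T^{2} = - 36 T^{2}$)
$U{\left(R \right)} = \frac{2 R}{1 + R}$
$g{\left(-20 \right)} + U{\left(l{\left(-2 \right)} \right)} = - \frac{1}{4} + \frac{2 \left(- 36 \left(-2\right)^{2}\right)}{1 - 36 \left(-2\right)^{2}} = - \frac{1}{4} + \frac{2 \left(\left(-36\right) 4\right)}{1 - 144} = - \frac{1}{4} + 2 \left(-144\right) \frac{1}{1 - 144} = - \frac{1}{4} + 2 \left(-144\right) \frac{1}{-143} = - \frac{1}{4} + 2 \left(-144\right) \left(- \frac{1}{143}\right) = - \frac{1}{4} + \frac{288}{143} = \frac{1009}{572}$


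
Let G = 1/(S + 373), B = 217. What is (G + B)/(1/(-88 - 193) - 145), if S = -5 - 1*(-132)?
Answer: -10162927/6791000 ≈ -1.4965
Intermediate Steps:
S = 127 (S = -5 + 132 = 127)
G = 1/500 (G = 1/(127 + 373) = 1/500 ≈ 0.0020000)
(G + B)/(1/(-88 - 193) - 145) = (1/500 + 217)/(1/(-88 - 193) - 145) = 108501/(500*(1/(-281) - 145)) = 108501/(500*(-1/281 - 145)) = 108501/(500*(-40746/281)) = (108501/500)*(-281/40746) = -10162927/6791000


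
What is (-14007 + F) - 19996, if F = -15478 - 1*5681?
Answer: -55162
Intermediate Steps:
F = -21159 (F = -15478 - 5681 = -21159)
(-14007 + F) - 19996 = (-14007 - 21159) - 19996 = -35166 - 19996 = -55162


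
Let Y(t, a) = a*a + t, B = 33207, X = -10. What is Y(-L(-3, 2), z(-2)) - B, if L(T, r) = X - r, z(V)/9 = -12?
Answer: -21531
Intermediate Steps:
z(V) = -108 (z(V) = 9*(-12) = -108)
L(T, r) = -10 - r
Y(t, a) = t + a² (Y(t, a) = a² + t = t + a²)
Y(-L(-3, 2), z(-2)) - B = (-(-10 - 1*2) + (-108)²) - 1*33207 = (-(-10 - 2) + 11664) - 33207 = (-1*(-12) + 11664) - 33207 = (12 + 11664) - 33207 = 11676 - 33207 = -21531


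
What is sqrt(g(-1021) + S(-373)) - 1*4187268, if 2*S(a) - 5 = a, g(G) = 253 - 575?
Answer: -4187268 + I*sqrt(506) ≈ -4.1873e+6 + 22.494*I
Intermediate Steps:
g(G) = -322
S(a) = 5/2 + a/2
sqrt(g(-1021) + S(-373)) - 1*4187268 = sqrt(-322 + (5/2 + (1/2)*(-373))) - 1*4187268 = sqrt(-322 + (5/2 - 373/2)) - 4187268 = sqrt(-322 - 184) - 4187268 = sqrt(-506) - 4187268 = I*sqrt(506) - 4187268 = -4187268 + I*sqrt(506)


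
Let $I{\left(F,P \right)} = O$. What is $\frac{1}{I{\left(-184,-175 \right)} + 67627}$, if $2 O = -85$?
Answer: $\frac{2}{135169} \approx 1.4796 \cdot 10^{-5}$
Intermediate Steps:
$O = - \frac{85}{2}$ ($O = \frac{1}{2} \left(-85\right) = - \frac{85}{2} \approx -42.5$)
$I{\left(F,P \right)} = - \frac{85}{2}$
$\frac{1}{I{\left(-184,-175 \right)} + 67627} = \frac{1}{- \frac{85}{2} + 67627} = \frac{1}{\frac{135169}{2}} = \frac{2}{135169}$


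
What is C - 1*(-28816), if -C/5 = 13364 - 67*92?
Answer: -7184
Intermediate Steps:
C = -36000 (C = -5*(13364 - 67*92) = -5*(13364 - 1*6164) = -5*(13364 - 6164) = -5*7200 = -36000)
C - 1*(-28816) = -36000 - 1*(-28816) = -36000 + 28816 = -7184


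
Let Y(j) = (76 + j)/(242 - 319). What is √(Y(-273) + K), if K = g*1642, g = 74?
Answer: √720436101/77 ≈ 348.58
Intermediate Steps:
Y(j) = -76/77 - j/77 (Y(j) = (76 + j)/(-77) = (76 + j)*(-1/77) = -76/77 - j/77)
K = 121508 (K = 74*1642 = 121508)
√(Y(-273) + K) = √((-76/77 - 1/77*(-273)) + 121508) = √((-76/77 + 39/11) + 121508) = √(197/77 + 121508) = √(9356313/77) = √720436101/77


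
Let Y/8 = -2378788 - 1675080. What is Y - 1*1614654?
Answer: -34045598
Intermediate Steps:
Y = -32430944 (Y = 8*(-2378788 - 1675080) = 8*(-4053868) = -32430944)
Y - 1*1614654 = -32430944 - 1*1614654 = -32430944 - 1614654 = -34045598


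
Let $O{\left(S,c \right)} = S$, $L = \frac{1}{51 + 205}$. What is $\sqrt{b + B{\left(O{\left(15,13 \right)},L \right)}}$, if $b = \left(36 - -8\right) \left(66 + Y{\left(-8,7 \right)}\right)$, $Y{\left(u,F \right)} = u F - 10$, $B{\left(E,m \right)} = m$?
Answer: $\frac{1}{16} \approx 0.0625$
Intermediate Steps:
$L = \frac{1}{256} \approx 0.0039063$
$Y{\left(u,F \right)} = -10 + F u$ ($Y{\left(u,F \right)} = F u - 10 = -10 + F u$)
$b = 0$ ($b = \left(36 - -8\right) \left(66 + \left(-10 + 7 \left(-8\right)\right)\right) = \left(36 + 8\right) \left(66 - 66\right) = 44 \left(66 - 66\right) = 44 \cdot 0 = 0$)
$\sqrt{b + B{\left(O{\left(15,13 \right)},L \right)}} = \sqrt{0 + \frac{1}{256}} = \sqrt{\frac{1}{256}} = \frac{1}{16}$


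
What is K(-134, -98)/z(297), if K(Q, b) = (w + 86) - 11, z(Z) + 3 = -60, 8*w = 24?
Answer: -26/21 ≈ -1.2381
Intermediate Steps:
w = 3 (w = (1/8)*24 = 3)
z(Z) = -63 (z(Z) = -3 - 60 = -63)
K(Q, b) = 78 (K(Q, b) = (3 + 86) - 11 = 89 - 11 = 78)
K(-134, -98)/z(297) = 78/(-63) = 78*(-1/63) = -26/21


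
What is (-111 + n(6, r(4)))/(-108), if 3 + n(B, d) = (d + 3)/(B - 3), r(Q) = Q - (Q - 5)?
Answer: 167/162 ≈ 1.0309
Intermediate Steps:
r(Q) = 5 (r(Q) = Q - (-5 + Q) = Q + (5 - Q) = 5)
n(B, d) = -3 + (3 + d)/(-3 + B) (n(B, d) = -3 + (d + 3)/(B - 3) = -3 + (3 + d)/(-3 + B))
(-111 + n(6, r(4)))/(-108) = (-111 + (12 + 5 - 3*6)/(-3 + 6))/(-108) = (-111 + (12 + 5 - 18)/3)*(-1/108) = (-111 + (1/3)*(-1))*(-1/108) = (-111 - 1/3)*(-1/108) = -334/3*(-1/108) = 167/162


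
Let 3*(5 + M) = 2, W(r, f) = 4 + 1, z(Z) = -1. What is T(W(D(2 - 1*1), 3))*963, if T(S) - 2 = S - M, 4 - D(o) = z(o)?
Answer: 10914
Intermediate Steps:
D(o) = 5 (D(o) = 4 - 1*(-1) = 4 + 1 = 5)
W(r, f) = 5
M = -13/3 (M = -5 + (1/3)*2 = -5 + 2/3 = -13/3 ≈ -4.3333)
T(S) = 19/3 + S (T(S) = 2 + (S - 1*(-13/3)) = 2 + (S + 13/3) = 2 + (13/3 + S) = 19/3 + S)
T(W(D(2 - 1*1), 3))*963 = (19/3 + 5)*963 = (34/3)*963 = 10914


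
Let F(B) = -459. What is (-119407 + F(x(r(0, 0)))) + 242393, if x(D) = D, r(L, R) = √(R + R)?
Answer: 122527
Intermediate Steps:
r(L, R) = √2*√R (r(L, R) = √(2*R) = √2*√R)
(-119407 + F(x(r(0, 0)))) + 242393 = (-119407 - 459) + 242393 = -119866 + 242393 = 122527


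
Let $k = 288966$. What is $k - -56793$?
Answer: $345759$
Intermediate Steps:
$k - -56793 = 288966 - -56793 = 288966 + 56793 = 345759$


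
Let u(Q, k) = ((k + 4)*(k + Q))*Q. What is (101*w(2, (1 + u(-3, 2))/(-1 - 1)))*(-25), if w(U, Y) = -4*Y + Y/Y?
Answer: -98475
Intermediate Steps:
u(Q, k) = Q*(4 + k)*(Q + k) (u(Q, k) = ((4 + k)*(Q + k))*Q = Q*(4 + k)*(Q + k))
w(U, Y) = 1 - 4*Y (w(U, Y) = -4*Y + 1 = 1 - 4*Y)
(101*w(2, (1 + u(-3, 2))/(-1 - 1)))*(-25) = (101*(1 - 4*(1 - 3*(2**2 + 4*(-3) + 4*2 - 3*2))/(-1 - 1)))*(-25) = (101*(1 - 4*(1 - 3*(4 - 12 + 8 - 6))/(-2)))*(-25) = (101*(1 - 4*(1 - 3*(-6))*(-1)/2))*(-25) = (101*(1 - 4*(1 + 18)*(-1)/2))*(-25) = (101*(1 - 76*(-1)/2))*(-25) = (101*(1 - 4*(-19/2)))*(-25) = (101*(1 + 38))*(-25) = (101*39)*(-25) = 3939*(-25) = -98475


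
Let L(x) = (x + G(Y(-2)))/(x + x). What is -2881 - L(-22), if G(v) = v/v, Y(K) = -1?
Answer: -126785/44 ≈ -2881.5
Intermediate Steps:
G(v) = 1
L(x) = (1 + x)/(2*x) (L(x) = (x + 1)/(x + x) = (1 + x)/((2*x)) = (1 + x)*(1/(2*x)) = (1 + x)/(2*x))
-2881 - L(-22) = -2881 - (1 - 22)/(2*(-22)) = -2881 - (-1)*(-21)/(2*22) = -2881 - 1*21/44 = -2881 - 21/44 = -126785/44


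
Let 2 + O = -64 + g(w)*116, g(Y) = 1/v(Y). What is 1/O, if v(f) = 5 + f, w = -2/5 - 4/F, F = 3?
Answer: -49/1494 ≈ -0.032798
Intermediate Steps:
w = -26/15 (w = -2/5 - 4/3 = -2*⅕ - 4*⅓ = -⅖ - 4/3 = -26/15 ≈ -1.7333)
g(Y) = 1/(5 + Y)
O = -1494/49 (O = -2 + (-64 + 116/(5 - 26/15)) = -2 + (-64 + 116/(49/15)) = -2 + (-64 + (15/49)*116) = -2 + (-64 + 1740/49) = -2 - 1396/49 = -1494/49 ≈ -30.490)
1/O = 1/(-1494/49) = -49/1494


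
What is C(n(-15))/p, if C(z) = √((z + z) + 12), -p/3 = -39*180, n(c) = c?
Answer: I*√2/7020 ≈ 0.00020145*I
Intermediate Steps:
p = 21060 (p = -(-117)*180 = -3*(-7020) = 21060)
C(z) = √(12 + 2*z) (C(z) = √(2*z + 12) = √(12 + 2*z))
C(n(-15))/p = √(12 + 2*(-15))/21060 = √(12 - 30)*(1/21060) = √(-18)*(1/21060) = (3*I*√2)*(1/21060) = I*√2/7020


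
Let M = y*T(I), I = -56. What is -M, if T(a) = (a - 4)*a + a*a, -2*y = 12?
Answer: 38976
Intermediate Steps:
y = -6 (y = -½*12 = -6)
T(a) = a² + a*(-4 + a) (T(a) = (-4 + a)*a + a² = a*(-4 + a) + a² = a² + a*(-4 + a))
M = -38976 (M = -12*(-56)*(-2 - 56) = -12*(-56)*(-58) = -6*6496 = -38976)
-M = -1*(-38976) = 38976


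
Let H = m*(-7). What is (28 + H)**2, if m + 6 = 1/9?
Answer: 388129/81 ≈ 4791.7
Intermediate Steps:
m = -53/9 (m = -6 + 1/9 = -53/9 ≈ -5.8889)
H = 371/9 (H = -53/9*(-7) = 371/9 ≈ 41.222)
(28 + H)**2 = (28 + 371/9)**2 = (623/9)**2 = 388129/81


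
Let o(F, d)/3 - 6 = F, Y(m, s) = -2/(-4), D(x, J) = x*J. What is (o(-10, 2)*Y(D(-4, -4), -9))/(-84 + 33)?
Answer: 2/17 ≈ 0.11765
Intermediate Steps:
D(x, J) = J*x
Y(m, s) = ½ (Y(m, s) = -2*(-¼) = ½)
o(F, d) = 18 + 3*F
(o(-10, 2)*Y(D(-4, -4), -9))/(-84 + 33) = ((18 + 3*(-10))*(½))/(-84 + 33) = ((18 - 30)*(½))/(-51) = -12*½*(-1/51) = -6*(-1/51) = 2/17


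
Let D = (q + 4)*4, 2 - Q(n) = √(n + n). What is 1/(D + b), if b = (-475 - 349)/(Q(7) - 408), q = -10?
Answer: -56581/1243099 + 103*√14/9944792 ≈ -0.045477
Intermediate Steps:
Q(n) = 2 - √2*√n (Q(n) = 2 - √(n + n) = 2 - √(2*n) = 2 - √2*√n)
D = -24 (D = (-10 + 4)*4 = -6*4 = -24)
b = -824/(-406 - √14) (b = (-475 - 349)/((2 - √2*√7) - 408) = -824/((2 - √14) - 408) = -824/(-406 - √14) ≈ 2.0110)
1/(D + b) = 1/(-24 + (23896/11773 - 412*√14/82411)) = 1/(-258656/11773 - 412*√14/82411)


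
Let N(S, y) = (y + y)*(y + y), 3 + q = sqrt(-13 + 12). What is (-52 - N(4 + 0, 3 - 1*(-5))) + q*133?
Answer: -707 + 133*I ≈ -707.0 + 133.0*I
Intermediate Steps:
q = -3 + I (q = -3 + sqrt(-13 + 12) = -3 + sqrt(-1) = -3 + I ≈ -3.0 + 1.0*I)
N(S, y) = 4*y**2 (N(S, y) = (2*y)*(2*y) = 4*y**2)
(-52 - N(4 + 0, 3 - 1*(-5))) + q*133 = (-52 - 4*(3 - 1*(-5))**2) + (-3 + I)*133 = (-52 - 4*(3 + 5)**2) + (-399 + 133*I) = (-52 - 4*8**2) + (-399 + 133*I) = (-52 - 4*64) + (-399 + 133*I) = (-52 - 1*256) + (-399 + 133*I) = (-52 - 256) + (-399 + 133*I) = -308 + (-399 + 133*I) = -707 + 133*I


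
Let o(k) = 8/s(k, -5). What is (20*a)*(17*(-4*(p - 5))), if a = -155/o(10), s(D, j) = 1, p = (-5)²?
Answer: 527000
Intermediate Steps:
p = 25
o(k) = 8 (o(k) = 8/1 = 8*1 = 8)
a = -155/8 ≈ -19.375
(20*a)*(17*(-4*(p - 5))) = (20*(-155/8))*(17*(-4*(25 - 5))) = -13175*(-4*20)/2 = -13175*(-80)/2 = -775/2*(-1360) = 527000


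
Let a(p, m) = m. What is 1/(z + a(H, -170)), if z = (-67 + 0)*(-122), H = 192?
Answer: 1/8004 ≈ 0.00012494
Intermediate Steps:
z = 8174 (z = -67*(-122) = 8174)
1/(z + a(H, -170)) = 1/(8174 - 170) = 1/8004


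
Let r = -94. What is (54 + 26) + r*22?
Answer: -1988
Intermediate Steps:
(54 + 26) + r*22 = (54 + 26) - 94*22 = 80 - 2068 = -1988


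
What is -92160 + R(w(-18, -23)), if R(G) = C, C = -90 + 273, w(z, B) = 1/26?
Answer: -91977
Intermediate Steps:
w(z, B) = 1/26
C = 183
R(G) = 183
-92160 + R(w(-18, -23)) = -92160 + 183 = -91977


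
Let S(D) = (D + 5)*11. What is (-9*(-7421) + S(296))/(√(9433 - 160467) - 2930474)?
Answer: -555206020/23209940583 - 7010*I*√151034/858767801571 ≈ -0.023921 - 3.1723e-6*I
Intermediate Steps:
S(D) = 55 + 11*D (S(D) = (5 + D)*11 = 55 + 11*D)
(-9*(-7421) + S(296))/(√(9433 - 160467) - 2930474) = (-9*(-7421) + (55 + 11*296))/(√(9433 - 160467) - 2930474) = (66789 + (55 + 3256))/(√(-151034) - 2930474) = (66789 + 3311)/(I*√151034 - 2930474) = 70100/(-2930474 + I*√151034)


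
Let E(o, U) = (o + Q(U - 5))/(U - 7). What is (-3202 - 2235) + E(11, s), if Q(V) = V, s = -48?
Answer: -298993/55 ≈ -5436.2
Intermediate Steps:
E(o, U) = (-5 + U + o)/(-7 + U) (E(o, U) = (o + (U - 5))/(U - 7) = (o + (-5 + U))/(-7 + U) = (-5 + U + o)/(-7 + U))
(-3202 - 2235) + E(11, s) = (-3202 - 2235) + (-5 - 48 + 11)/(-7 - 48) = -5437 - 42/(-55) = -5437 - 1/55*(-42) = -5437 + 42/55 = -298993/55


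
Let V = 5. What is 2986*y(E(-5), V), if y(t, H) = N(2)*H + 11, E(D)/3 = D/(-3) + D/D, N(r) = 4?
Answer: 92566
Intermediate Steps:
E(D) = 3 - D (E(D) = 3*(D/(-3) + D/D) = 3*(D*(-⅓) + 1) = 3*(-D/3 + 1) = 3*(1 - D/3) = 3 - D)
y(t, H) = 11 + 4*H (y(t, H) = 4*H + 11 = 11 + 4*H)
2986*y(E(-5), V) = 2986*(11 + 4*5) = 2986*(11 + 20) = 2986*31 = 92566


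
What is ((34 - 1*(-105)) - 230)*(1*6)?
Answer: -546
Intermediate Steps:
((34 - 1*(-105)) - 230)*(1*6) = ((34 + 105) - 230)*6 = (139 - 230)*6 = -91*6 = -546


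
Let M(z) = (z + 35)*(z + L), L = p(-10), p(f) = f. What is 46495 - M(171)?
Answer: 13329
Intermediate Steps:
L = -10
M(z) = (-10 + z)*(35 + z) (M(z) = (z + 35)*(z - 10) = (35 + z)*(-10 + z) = (-10 + z)*(35 + z))
46495 - M(171) = 46495 - (-350 + 171² + 25*171) = 46495 - (-350 + 29241 + 4275) = 46495 - 1*33166 = 46495 - 33166 = 13329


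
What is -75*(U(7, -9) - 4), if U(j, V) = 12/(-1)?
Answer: 1200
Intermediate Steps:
U(j, V) = -12 (U(j, V) = 12*(-1) = -12)
-75*(U(7, -9) - 4) = -75*(-12 - 4) = -75*(-16) = 1200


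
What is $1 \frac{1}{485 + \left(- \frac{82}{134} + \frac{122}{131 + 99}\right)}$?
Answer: $\frac{7705}{3736297} \approx 0.0020622$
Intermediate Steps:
$1 \frac{1}{485 + \left(- \frac{82}{134} + \frac{122}{131 + 99}\right)} = 1 \frac{1}{485 + \left(\left(-82\right) \frac{1}{134} + \frac{122}{230}\right)} = 1 \frac{1}{485 + \left(- \frac{41}{67} + 122 \cdot \frac{1}{230}\right)} = 1 \frac{1}{485 + \left(- \frac{41}{67} + \frac{61}{115}\right)} = 1 \frac{1}{485 - \frac{628}{7705}} = 1 \frac{1}{\frac{3736297}{7705}} = 1 \cdot \frac{7705}{3736297} = \frac{7705}{3736297}$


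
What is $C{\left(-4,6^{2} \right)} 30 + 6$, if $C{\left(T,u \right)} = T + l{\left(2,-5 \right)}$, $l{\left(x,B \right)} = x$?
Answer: $-54$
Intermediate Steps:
$C{\left(T,u \right)} = 2 + T$ ($C{\left(T,u \right)} = T + 2 = 2 + T$)
$C{\left(-4,6^{2} \right)} 30 + 6 = \left(2 - 4\right) 30 + 6 = \left(-2\right) 30 + 6 = -60 + 6 = -54$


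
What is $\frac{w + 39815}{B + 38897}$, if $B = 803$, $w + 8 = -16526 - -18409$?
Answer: $\frac{4169}{3970} \approx 1.0501$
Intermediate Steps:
$w = 1875$ ($w = -8 - -1883 = -8 + \left(-16526 + 18409\right) = -8 + 1883 = 1875$)
$\frac{w + 39815}{B + 38897} = \frac{1875 + 39815}{803 + 38897} = \frac{41690}{39700} = 41690 \cdot \frac{1}{39700} = \frac{4169}{3970}$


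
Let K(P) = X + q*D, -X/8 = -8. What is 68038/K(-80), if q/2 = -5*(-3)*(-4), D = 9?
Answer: -34019/508 ≈ -66.967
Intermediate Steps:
X = 64 (X = -8*(-8) = 64)
q = -120 (q = 2*(-5*(-3)*(-4)) = 2*(15*(-4)) = 2*(-60) = -120)
K(P) = -1016 (K(P) = 64 - 120*9 = 64 - 1080 = -1016)
68038/K(-80) = 68038/(-1016) = 68038*(-1/1016) = -34019/508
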